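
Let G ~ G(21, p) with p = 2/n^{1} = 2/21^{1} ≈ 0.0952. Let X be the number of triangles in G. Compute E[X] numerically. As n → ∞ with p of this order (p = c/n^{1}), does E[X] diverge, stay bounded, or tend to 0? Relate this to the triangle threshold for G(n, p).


Number of potential triangles: C(21, 3) = 1330.
Each occurs with probability p³ ≈ (0.0952)³ ≈ 8.63838e-04.
By linearity: E[X] = C(21, 3)·p³ ≈ 1330 · 8.63838e-04 ≈ 1.149.
Here α = 1, so p = 2/n is exactly at the triangle threshold p ~ 1/n. Asymptotically E[X] → c³/6 = 2³/6 = 4/3 ≈ 1.333, a bounded constant. In this regime the triangle count is asymptotically Poisson(c³/6).

E[X] ≈ 1.149; in regime p = Θ(1/n^{1}) E[X] stays bounded (at the triangle threshold p ~ 1/n).


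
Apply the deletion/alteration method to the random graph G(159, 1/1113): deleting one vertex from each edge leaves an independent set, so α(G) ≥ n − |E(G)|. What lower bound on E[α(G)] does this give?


E[|E(G)|] = C(159, 2)·p = 12561 · (1/1113) = 79/7.
E[α(G)] ≥ n − E[|E(G)|] = 159 − 79/7 = 1034/7.
Numerically: ≈ 147.7143.
(This is only a lower bound; the true E[α(G)] may be larger.)

E[α(G)] ≥ 1034/7 ≈ 147.7143.


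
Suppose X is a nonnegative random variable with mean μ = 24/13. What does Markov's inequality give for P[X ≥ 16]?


μ = E[X] = 24/13, a = 16.
Markov: P[X ≥ 16] ≤ μ/a = (24/13)/16 = 3/26.
Numerically: ≈ 0.11538.
(Since a = 16 > μ = 1.84615, the bound 3/26 is < 1 and informative.)

P[X ≥ 16] ≤ 3/26 ≈ 0.11538.


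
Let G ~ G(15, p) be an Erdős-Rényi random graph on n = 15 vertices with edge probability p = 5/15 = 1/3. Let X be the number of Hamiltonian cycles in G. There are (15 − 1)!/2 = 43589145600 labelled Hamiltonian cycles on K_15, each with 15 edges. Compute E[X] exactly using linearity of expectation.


K_15 has (15 − 1)!/2 = 43589145600 labelled Hamiltonian cycles.
For each such Hamiltonian cycle H, let X_H = 1 if all 15 edges of H are present in G. Then P[X_H = 1] = p^{15} = (1/3)^{15} = 1/14348907.
By linearity: E[X] = Σ_H E[X_H] = 43589145600 · p^{15} = 43589145600 · 1/14348907 = 179379200/59049.
Numerically: E[X] ≈ 3038.

E[X] = 43589145600 · (1/3)^{15} = 179379200/59049 ≈ 3038.


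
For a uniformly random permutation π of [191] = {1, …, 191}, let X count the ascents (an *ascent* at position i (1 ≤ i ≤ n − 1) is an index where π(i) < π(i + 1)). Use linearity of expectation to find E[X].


Write X = Σ X_I over i = 1, …, 190, with X_I the indicator of one ascent.
There are 190 indicators.
For each fixed i, the pair (π(i), π(i+1)) is a uniformly random ordered pair of distinct values from {1, …, 191}; by symmetry P[π(i) < π(i+1)] = 1/2.
By linearity: E[X] = 190 · (1/2) = (191 − 1) · (1/2) = 95 ≈ 95.000.

E[X] = 95 = 95.000.


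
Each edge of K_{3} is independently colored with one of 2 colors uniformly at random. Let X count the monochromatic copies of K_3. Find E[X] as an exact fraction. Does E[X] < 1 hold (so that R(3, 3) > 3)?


E[X] = C(3, 3) · 2^{1 − 3} = 1 · 2^{−2} = 1/4.
As a reduced fraction: E[X] = 1/4 ≈ 0.250.
Is E[X] < 1? YES.
Since E[X] < 1, there exists a 2-coloring of K_{3} with no monochromatic K_3; hence R(3, 3) > 3.

E[X] = 1/4 ≈ 0.250; E[X] < 1, so R(3, 3) > 3.


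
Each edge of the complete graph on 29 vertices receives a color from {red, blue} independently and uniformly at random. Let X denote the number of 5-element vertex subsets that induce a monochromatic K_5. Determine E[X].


Let X = Σ_S X_S over the C(29, 5) = 118755 subsets S of size 5, where X_S = 1 if the K_5 on S is monochromatic.
For a fixed S, the K_5 on S has C(5, 2) = 10 edges. P[all 10 edges red] = (1/2)^10, and likewise for blue, so P[monochromatic] = 2·(1/2)^10 = 2^{1 − 10} = 1/512.
By linearity of expectation: E[X] = C(29, 5) · 2^{1 − 10} = 118755 · 1/512 = 118755/512.
Numerically: E[X] ≈ 231.943.

E[X] = C(29,5)·2^(1−C(5,2)) = 118755/512 ≈ 231.943.


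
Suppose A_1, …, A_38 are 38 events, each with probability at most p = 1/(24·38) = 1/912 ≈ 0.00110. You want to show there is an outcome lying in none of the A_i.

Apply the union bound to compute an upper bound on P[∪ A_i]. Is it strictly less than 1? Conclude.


Union bound: P[∪_{i=1}^{38} A_i] ≤ Σ_i P[A_i] ≤ 38·p = 38·(1/912) = 1/24.
Numerically: 1/24 ≈ 0.04167.
Is 1/24 < 1? YES.
Since P[∪ A_i] ≤ 1/24 < 1, the complement has P[∩ A_i^c] ≥ 1 − 1/24 = 23/24 > 0, so some outcome avoids every A_i.

38·p = 1/24 ≈ 0.04167; existence CERTIFIED by the union bound.


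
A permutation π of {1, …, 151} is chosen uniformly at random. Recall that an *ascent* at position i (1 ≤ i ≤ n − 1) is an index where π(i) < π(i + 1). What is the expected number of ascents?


Write X = Σ X_I over i = 1, …, 150, with X_I the indicator of one ascent.
There are 150 indicators.
For each fixed i, the pair (π(i), π(i+1)) is a uniformly random ordered pair of distinct values from {1, …, 151}; by symmetry P[π(i) < π(i+1)] = 1/2.
By linearity: E[X] = 150 · (1/2) = (151 − 1) · (1/2) = 75 ≈ 75.000.

E[X] = 75 = 75.000.


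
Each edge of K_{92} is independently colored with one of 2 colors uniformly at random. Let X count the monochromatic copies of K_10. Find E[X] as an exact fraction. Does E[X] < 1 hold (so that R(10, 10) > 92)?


E[X] = C(92, 10) · 2^{1 − 45} = 7210666060598 · 2^{−44} = 7210666060598/17592186044416.
As a reduced fraction: E[X] = 3605333030299/8796093022208 ≈ 0.409879.
Is E[X] < 1? YES.
Since E[X] < 1, there exists a 2-coloring of K_{92} with no monochromatic K_10; hence R(10, 10) > 92.

E[X] = 3605333030299/8796093022208 ≈ 0.409879; E[X] < 1, so R(10, 10) > 92.


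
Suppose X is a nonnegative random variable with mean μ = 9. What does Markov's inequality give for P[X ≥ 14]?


μ = E[X] = 9, a = 14.
Markov: P[X ≥ 14] ≤ μ/a = (9)/14 = 9/14.
Numerically: ≈ 0.643.
(Since a = 14 > μ = 9.000, the bound 9/14 is < 1 and informative.)

P[X ≥ 14] ≤ 9/14 ≈ 0.643.


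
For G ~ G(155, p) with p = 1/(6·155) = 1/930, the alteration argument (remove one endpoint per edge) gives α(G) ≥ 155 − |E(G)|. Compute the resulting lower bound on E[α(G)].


E[|E(G)|] = C(155, 2)·p = 11935 · (1/930) = 77/6.
E[α(G)] ≥ n − E[|E(G)|] = 155 − 77/6 = 853/6.
Numerically: ≈ 142.167.
(This is only a lower bound; the true E[α(G)] may be larger.)

E[α(G)] ≥ 853/6 ≈ 142.167.


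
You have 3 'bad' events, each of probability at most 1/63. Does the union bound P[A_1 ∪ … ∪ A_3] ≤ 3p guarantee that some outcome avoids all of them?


Union bound: P[∪_{i=1}^{3} A_i] ≤ Σ_i P[A_i] ≤ 3·p = 3·(1/63) = 1/21.
Numerically: 1/21 ≈ 0.0476.
Is 1/21 < 1? YES.
Since P[∪ A_i] ≤ 1/21 < 1, the complement has P[∩ A_i^c] ≥ 1 − 1/21 = 20/21 > 0, so some outcome avoids every A_i.

3·p = 1/21 ≈ 0.0476; existence CERTIFIED by the union bound.


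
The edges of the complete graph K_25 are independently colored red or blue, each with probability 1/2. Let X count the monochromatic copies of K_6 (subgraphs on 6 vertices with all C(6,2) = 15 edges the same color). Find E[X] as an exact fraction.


Let X = Σ_S X_S over the C(25, 6) = 177100 subsets S of size 6, where X_S = 1 if the K_6 on S is monochromatic.
For a fixed S, the K_6 on S has C(6, 2) = 15 edges. P[all 15 edges red] = (1/2)^15, and likewise for blue, so P[monochromatic] = 2·(1/2)^15 = 2^{1 − 15} = 1/16384.
Summing: E[X] = C(25, 6) · 2^{1 − 15} = 177100 · 1/16384 = 44275/4096.
Numerically: E[X] ≈ 10.8093.

E[X] = C(25,6)·2^(1−C(6,2)) = 44275/4096 ≈ 10.8093.


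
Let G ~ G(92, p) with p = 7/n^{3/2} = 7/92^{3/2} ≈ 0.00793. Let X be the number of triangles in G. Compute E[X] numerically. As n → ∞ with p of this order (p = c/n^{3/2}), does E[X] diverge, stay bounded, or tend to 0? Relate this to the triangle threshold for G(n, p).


Number of potential triangles: C(92, 3) = 125580.
Each occurs with probability p³ ≈ (0.00793)³ ≈ 4.99170e-07.
By linearity: E[X] = C(92, 3)·p³ ≈ 125580 · 4.99170e-07 ≈ 0.063.
Since α = 3/2 > 1, p = c/n^{3/2} = o(1/n) is below the triangle threshold p ~ 1/n. Asymptotically E[X] ~ (c³/6)·n^{3(1−α)} = (7³/6)·n^{-1.5} → 0, so by Markov's inequality G has no triangles w.h.p.

E[X] ≈ 0.063; in regime p = Θ(1/n^{3/2}) E[X] tends to 0 (below the triangle threshold p ~ 1/n).


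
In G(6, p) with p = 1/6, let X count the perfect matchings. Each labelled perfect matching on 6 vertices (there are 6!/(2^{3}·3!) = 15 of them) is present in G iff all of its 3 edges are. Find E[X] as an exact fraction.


K_6 has 6!/(2^{3}·3!) = 15 labelled perfect matchings.
For each such perfect matching H, let X_H = 1 if all 3 edges of H are present in G. Then P[X_H = 1] = p^{3} = (1/6)^{3} = 1/216.
By linearity of expectation: E[X] = Σ_H E[X_H] = 15 · p^{3} = 15 · 1/216 = 5/72.
Numerically: E[X] ≈ 0.06944.

E[X] = 15 · (1/6)^{3} = 5/72 ≈ 0.06944.


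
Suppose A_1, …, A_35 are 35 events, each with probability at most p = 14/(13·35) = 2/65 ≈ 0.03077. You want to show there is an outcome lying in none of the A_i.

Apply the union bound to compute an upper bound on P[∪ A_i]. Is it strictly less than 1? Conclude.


Union bound: P[∪_{i=1}^{35} A_i] ≤ Σ_i P[A_i] ≤ 35·p = 35·(2/65) = 14/13.
Numerically: 14/13 ≈ 1.07692.
Is 14/13 < 1? NO.
Since the bound 14/13 is ≥ 1, the union bound is uninformative here; it does NOT by itself certify existence.

35·p = 14/13 ≈ 1.07692; existence NOT certified by the union bound.


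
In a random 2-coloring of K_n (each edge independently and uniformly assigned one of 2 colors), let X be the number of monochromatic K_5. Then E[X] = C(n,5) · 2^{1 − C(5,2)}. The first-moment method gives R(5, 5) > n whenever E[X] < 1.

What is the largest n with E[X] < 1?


We need C(n, 5) · 2^{1 − 10} < 1, i.e. C(n, 5) < 2^{10 − 1} = 512.
Check values of n near the boundary:
  n = 6: C(6, 5) = 6; 6 < 512? YES
  n = 7: C(7, 5) = 21; 21 < 512? YES
  n = 8: C(8, 5) = 56; 56 < 512? YES
  n = 9: C(9, 5) = 126; 126 < 512? YES
  n = 10: C(10, 5) = 252; 252 < 512? YES
  n = 11: C(11, 5) = 462; 462 < 512? YES
  n = 12: C(12, 5) = 792; 792 < 512? NO
  n = 13: C(13, 5) = 1287; 1287 < 512? NO
  n = 14: C(14, 5) = 2002; 2002 < 512? NO
The largest n with C(n, 5) < 512 is n = 11 (where E[X] = 231/256 ≈ 0.9023). Hence R(5, 5) > 11, i.e. R(5, 5) ≥ 12.

Largest n = 11; hence R(5, 5) > 11.


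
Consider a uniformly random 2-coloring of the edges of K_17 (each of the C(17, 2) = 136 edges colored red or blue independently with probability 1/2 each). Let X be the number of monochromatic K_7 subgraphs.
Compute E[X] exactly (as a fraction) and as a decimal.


Let X = Σ_S X_S over the C(17, 7) = 19448 subsets S of size 7, where X_S = 1 if the K_7 on S is monochromatic.
For a fixed S, the K_7 on S has C(7, 2) = 21 edges. P[all 21 edges red] = (1/2)^21, and likewise for blue, so P[monochromatic] = 2·(1/2)^21 = 2^{1 − 21} = 1/1048576.
By linearity: E[X] = C(17, 7) · 2^{1 − 21} = 19448 · 1/1048576 = 2431/131072.
Numerically: E[X] ≈ 0.0185.

E[X] = C(17,7)·2^(1−C(7,2)) = 2431/131072 ≈ 0.0185.


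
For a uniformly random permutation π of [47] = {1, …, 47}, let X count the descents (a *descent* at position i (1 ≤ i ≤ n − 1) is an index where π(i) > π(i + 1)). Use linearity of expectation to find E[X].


Write X = Σ X_I over i = 1, …, 46, with X_I the indicator of one descent.
There are 46 indicators.
For each fixed i, the pair (π(i), π(i+1)) is a uniformly random ordered pair of distinct values from {1, …, 47}; by symmetry P[π(i) > π(i+1)] = 1/2.
By linearity: E[X] = 46 · (1/2) = (47 − 1) · (1/2) = 23 ≈ 23.0000.

E[X] = 23 = 23.0000.


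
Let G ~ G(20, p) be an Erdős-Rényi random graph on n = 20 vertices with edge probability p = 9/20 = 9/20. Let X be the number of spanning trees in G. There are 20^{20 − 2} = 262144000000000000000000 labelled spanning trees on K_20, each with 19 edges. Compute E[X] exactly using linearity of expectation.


K_20 has 20^{20 − 2} = 262144000000000000000000 labelled spanning trees.
For each such spanning tree H, let X_H = 1 if all 19 edges of H are present in G. Then P[X_H = 1] = p^{19} = (9/20)^{19} = 1350851717672992089/5242880000000000000000000.
By linearity of expectation: E[X] = Σ_H E[X_H] = 262144000000000000000000 · p^{19} = 262144000000000000000000 · 1350851717672992089/5242880000000000000000000 = 1350851717672992089/20.
Numerically: E[X] ≈ 6.75426e+16.

E[X] = 262144000000000000000000 · (9/20)^{19} = 1350851717672992089/20 ≈ 6.75426e+16.


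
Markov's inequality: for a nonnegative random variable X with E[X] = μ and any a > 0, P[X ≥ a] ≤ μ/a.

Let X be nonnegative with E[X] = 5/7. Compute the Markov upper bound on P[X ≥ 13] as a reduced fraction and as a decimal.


μ = E[X] = 5/7, a = 13.
Markov: P[X ≥ 13] ≤ μ/a = (5/7)/13 = 5/91.
Numerically: ≈ 0.055.
(Since a = 13 > μ = 0.714, the bound 5/91 is < 1 and informative.)

P[X ≥ 13] ≤ 5/91 ≈ 0.055.


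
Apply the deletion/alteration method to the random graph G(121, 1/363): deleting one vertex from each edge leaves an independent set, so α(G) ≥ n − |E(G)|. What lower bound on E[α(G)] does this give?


E[|E(G)|] = C(121, 2)·p = 7260 · (1/363) = 20.
E[α(G)] ≥ n − E[|E(G)|] = 121 − 20 = 101.
Numerically: ≈ 101.00000.
(This is only a lower bound; the true E[α(G)] may be larger.)

E[α(G)] ≥ 101 ≈ 101.00000.


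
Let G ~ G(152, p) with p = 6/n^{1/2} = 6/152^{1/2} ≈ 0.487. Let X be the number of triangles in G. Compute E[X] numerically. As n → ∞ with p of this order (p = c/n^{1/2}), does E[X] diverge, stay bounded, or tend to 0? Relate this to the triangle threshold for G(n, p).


Number of potential triangles: C(152, 3) = 573800.
Each occurs with probability p³ ≈ (0.487)³ ≈ 1.15263e-01.
By linearity: E[X] = C(152, 3)·p³ ≈ 573800 · 1.15263e-01 ≈ 66137.673.
Since α = 1/2 < 1, p = c/n^{1/2} ≫ 1/n is above the triangle threshold p ~ 1/n. Asymptotically E[X] ~ (c³/6)·n^{3(1−α)} = (6³/6)·n^{1.5} → ∞; triangles are abundant w.h.p.

E[X] ≈ 66137.673; in regime p = Θ(1/n^{1/2}) E[X] diverges (above the triangle threshold p ~ 1/n).


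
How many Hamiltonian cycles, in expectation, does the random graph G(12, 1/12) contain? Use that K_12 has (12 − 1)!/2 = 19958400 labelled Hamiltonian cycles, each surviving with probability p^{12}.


K_12 has (12 − 1)!/2 = 19958400 labelled Hamiltonian cycles.
For each such Hamiltonian cycle H, let X_H = 1 if all 12 edges of H are present in G. Then P[X_H = 1] = p^{12} = (1/12)^{12} = 1/8916100448256.
By linearity of expectation: E[X] = Σ_H E[X_H] = 19958400 · p^{12} = 19958400 · 1/8916100448256 = 1925/859963392.
Numerically: E[X] ≈ 2.2385e-06.

E[X] = 19958400 · (1/12)^{12} = 1925/859963392 ≈ 2.2385e-06.


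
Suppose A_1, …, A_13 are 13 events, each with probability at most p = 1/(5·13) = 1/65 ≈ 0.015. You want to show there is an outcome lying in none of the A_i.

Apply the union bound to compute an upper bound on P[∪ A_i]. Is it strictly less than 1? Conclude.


Union bound: P[∪_{i=1}^{13} A_i] ≤ Σ_i P[A_i] ≤ 13·p = 13·(1/65) = 1/5.
Numerically: 1/5 ≈ 0.200.
Is 1/5 < 1? YES.
Since P[∪ A_i] ≤ 1/5 < 1, the complement has P[∩ A_i^c] ≥ 1 − 1/5 = 4/5 > 0, so some outcome avoids every A_i.

13·p = 1/5 ≈ 0.200; existence CERTIFIED by the union bound.


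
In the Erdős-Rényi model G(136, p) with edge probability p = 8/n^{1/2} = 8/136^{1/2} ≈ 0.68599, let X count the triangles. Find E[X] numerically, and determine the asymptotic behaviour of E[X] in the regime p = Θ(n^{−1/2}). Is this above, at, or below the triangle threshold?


Number of potential triangles: C(136, 3) = 410040.
Each occurs with probability p³ ≈ (0.68599)³ ≈ 3.2282087e-01.
By linearity: E[X] = C(136, 3)·p³ ≈ 410040 · 3.2282087e-01 ≈ 132369.46796.
Since α = 1/2 < 1, p = c/n^{1/2} ≫ 1/n is above the triangle threshold p ~ 1/n. Asymptotically E[X] ~ (c³/6)·n^{3(1−α)} = (8³/6)·n^{1.5} → ∞; triangles are abundant w.h.p.

E[X] ≈ 132369.46796; in regime p = Θ(1/n^{1/2}) E[X] diverges (above the triangle threshold p ~ 1/n).


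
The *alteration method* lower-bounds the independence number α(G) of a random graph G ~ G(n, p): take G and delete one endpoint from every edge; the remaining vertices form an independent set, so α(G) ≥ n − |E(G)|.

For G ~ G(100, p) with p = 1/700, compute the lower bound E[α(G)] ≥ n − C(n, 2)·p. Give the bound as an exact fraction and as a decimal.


E[|E(G)|] = C(100, 2)·p = 4950 · (1/700) = 99/14.
E[α(G)] ≥ n − E[|E(G)|] = 100 − 99/14 = 1301/14.
Numerically: ≈ 92.928571.
(This is only a lower bound; the true E[α(G)] may be larger.)

E[α(G)] ≥ 1301/14 ≈ 92.928571.


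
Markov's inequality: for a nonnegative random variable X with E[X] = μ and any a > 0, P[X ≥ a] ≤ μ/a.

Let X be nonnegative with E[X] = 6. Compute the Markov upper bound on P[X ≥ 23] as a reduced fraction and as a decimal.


μ = E[X] = 6, a = 23.
Markov: P[X ≥ 23] ≤ μ/a = (6)/23 = 6/23.
Numerically: ≈ 0.2609.
(Since a = 23 > μ = 6.0000, the bound 6/23 is < 1 and informative.)

P[X ≥ 23] ≤ 6/23 ≈ 0.2609.


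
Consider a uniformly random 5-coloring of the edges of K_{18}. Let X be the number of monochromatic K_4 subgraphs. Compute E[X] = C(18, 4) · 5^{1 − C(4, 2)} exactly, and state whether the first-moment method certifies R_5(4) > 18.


E[X] = C(18, 4) · 5^{1 − 6} = 3060 · 5^{−5} = 3060/3125.
As a reduced fraction: E[X] = 612/625 ≈ 0.979200.
Is E[X] < 1? YES.
Since E[X] < 1, there exists a 5-coloring of K_{18} with no monochromatic K_4; hence R_5(4) > 18.

E[X] = 612/625 ≈ 0.979200; E[X] < 1, so R_5(4) > 18.


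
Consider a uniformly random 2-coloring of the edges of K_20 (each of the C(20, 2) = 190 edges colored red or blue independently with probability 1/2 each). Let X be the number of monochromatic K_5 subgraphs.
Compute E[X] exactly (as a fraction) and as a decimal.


Let X = Σ_S X_S over the C(20, 5) = 15504 subsets S of size 5, where X_S = 1 if the K_5 on S is monochromatic.
For a fixed S, the K_5 on S has C(5, 2) = 10 edges. P[all 10 edges red] = (1/2)^10, and likewise for blue, so P[monochromatic] = 2·(1/2)^10 = 2^{1 − 10} = 1/512.
By linearity: E[X] = C(20, 5) · 2^{1 − 10} = 15504 · 1/512 = 969/32.
Numerically: E[X] ≈ 30.28125.

E[X] = C(20,5)·2^(1−C(5,2)) = 969/32 ≈ 30.28125.


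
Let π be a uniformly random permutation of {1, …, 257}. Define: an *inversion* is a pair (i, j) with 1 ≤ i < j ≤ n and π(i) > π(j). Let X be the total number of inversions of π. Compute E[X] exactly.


Write X = Σ X_I over the C(257, 2) = 32896 pairs i < j, with X_I the indicator of one inversion.
There are 32896 indicators.
For each fixed pair i < j, the values π(i) and π(j) are two distinct elements of {1, …, 257} in uniformly random order; by symmetry P[π(i) > π(j)] = 1/2.
By linearity: E[X] = 32896 · (1/2) = C(257, 2) · (1/2) = 32896/2 = 16448 ≈ 16448.000.

E[X] = 16448 = 16448.000.


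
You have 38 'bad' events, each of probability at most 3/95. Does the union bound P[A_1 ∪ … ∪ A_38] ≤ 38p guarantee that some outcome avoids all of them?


Union bound: P[∪_{i=1}^{38} A_i] ≤ Σ_i P[A_i] ≤ 38·p = 38·(3/95) = 6/5.
Numerically: 6/5 ≈ 1.200000.
Is 6/5 < 1? NO.
Since the bound 6/5 is ≥ 1, the union bound is uninformative here; it does NOT by itself certify existence.

38·p = 6/5 ≈ 1.200000; existence NOT certified by the union bound.


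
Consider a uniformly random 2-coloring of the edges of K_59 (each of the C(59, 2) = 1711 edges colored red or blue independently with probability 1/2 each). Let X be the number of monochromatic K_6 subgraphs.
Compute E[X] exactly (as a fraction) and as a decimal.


Let X = Σ_S X_S over the C(59, 6) = 45057474 subsets S of size 6, where X_S = 1 if the K_6 on S is monochromatic.
For a fixed S, the K_6 on S has C(6, 2) = 15 edges. P[all 15 edges red] = (1/2)^15, and likewise for blue, so P[monochromatic] = 2·(1/2)^15 = 2^{1 − 15} = 1/16384.
By linearity of expectation: E[X] = C(59, 6) · 2^{1 − 15} = 45057474 · 1/16384 = 22528737/8192.
Numerically: E[X] ≈ 2750.0900.

E[X] = C(59,6)·2^(1−C(6,2)) = 22528737/8192 ≈ 2750.0900.


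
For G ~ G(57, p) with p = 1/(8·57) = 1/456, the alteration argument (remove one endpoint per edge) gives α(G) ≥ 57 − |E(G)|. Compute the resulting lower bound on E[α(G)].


E[|E(G)|] = C(57, 2)·p = 1596 · (1/456) = 7/2.
E[α(G)] ≥ n − E[|E(G)|] = 57 − 7/2 = 107/2.
Numerically: ≈ 53.50000.
(This is only a lower bound; the true E[α(G)] may be larger.)

E[α(G)] ≥ 107/2 ≈ 53.50000.


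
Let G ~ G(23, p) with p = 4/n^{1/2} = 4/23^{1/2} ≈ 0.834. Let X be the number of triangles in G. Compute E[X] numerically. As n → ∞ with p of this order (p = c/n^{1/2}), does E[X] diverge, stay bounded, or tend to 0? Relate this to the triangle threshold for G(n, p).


Number of potential triangles: C(23, 3) = 1771.
Each occurs with probability p³ ≈ (0.834)³ ≈ 5.80214e-01.
By linearity: E[X] = C(23, 3)·p³ ≈ 1771 · 5.80214e-01 ≈ 1027.559.
Since α = 1/2 < 1, p = c/n^{1/2} ≫ 1/n is above the triangle threshold p ~ 1/n. Asymptotically E[X] ~ (c³/6)·n^{3(1−α)} = (4³/6)·n^{1.5} → ∞; triangles are abundant w.h.p.

E[X] ≈ 1027.559; in regime p = Θ(1/n^{1/2}) E[X] diverges (above the triangle threshold p ~ 1/n).


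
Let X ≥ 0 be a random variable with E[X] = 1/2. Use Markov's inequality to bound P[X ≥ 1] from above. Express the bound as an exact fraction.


μ = E[X] = 1/2, a = 1.
Markov: P[X ≥ 1] ≤ μ/a = (1/2)/1 = 1/2.
Numerically: ≈ 0.50000.
(Since a = 1 > μ = 0.50000, the bound 1/2 is < 1 and informative.)

P[X ≥ 1] ≤ 1/2 ≈ 0.50000.


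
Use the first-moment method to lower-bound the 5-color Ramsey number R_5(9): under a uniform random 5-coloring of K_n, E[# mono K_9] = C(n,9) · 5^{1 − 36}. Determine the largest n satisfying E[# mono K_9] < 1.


We need C(n, 9) · 5^{1 − 36} < 1, i.e. C(n, 9) < 5^{36 − 1} = 2910383045673370361328125.
Check values of n near the boundary:
  n = 2166: C(2166, 9) = 2844037944203015677277940; 2844037944203015677277940 < 2910383045673370361328125? YES
  n = 2167: C(2167, 9) = 2855899084841489792706810; 2855899084841489792706810 < 2910383045673370361328125? YES
  n = 2168: C(2168, 9) = 2867804175977929537095120; 2867804175977929537095120 < 2910383045673370361328125? YES
  n = 2169: C(2169, 9) = 2879753360044504243499683; 2879753360044504243499683 < 2910383045673370361328125? YES
  n = 2170: C(2170, 9) = 2891746779868845075610510; 2891746779868845075610510 < 2910383045673370361328125? YES
  n = 2171: C(2171, 9) = 2903784578674959601827205; 2903784578674959601827205 < 2910383045673370361328125? YES
  n = 2172: C(2172, 9) = 2915866900084148060642020; 2915866900084148060642020 < 2910383045673370361328125? NO
  n = 2173: C(2173, 9) = 2927993888115921319674265; 2927993888115921319674265 < 2910383045673370361328125? NO
  n = 2174: C(2174, 9) = 2940165687188920530702934; 2940165687188920530702934 < 2910383045673370361328125? NO
The largest n with C(n, 9) < 2910383045673370361328125 is n = 2171 (where E[X] = 580756915734991920365441/582076609134674072265625 ≈ 0.998). Hence R_5(9) > 2171, i.e. R_5(9) ≥ 2172.

Largest n = 2171; hence R_5(9) > 2171.


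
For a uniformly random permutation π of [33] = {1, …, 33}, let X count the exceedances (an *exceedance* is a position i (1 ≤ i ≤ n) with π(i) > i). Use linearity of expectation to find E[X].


Write X = Σ_{i=1}^{33} X_i, where X_i = 1_{π(i) > i}.
For each fixed i, π(i) is uniform over {1, …, 33} (marginal of a uniform permutation), so P[π(i) > i] = (n − i)/n. Summing: Σ_{i=1}^{33} (n − i)/n = (0 + 1 + … + 32)/33 = 33(33 − 1)/(2·33) = (33 − 1)/2.
Hence E[X] = Σ_{i=1}^{33} (33 − i)/33 = 16 ≈ 16.0000.

E[X] = 16 = 16.0000.


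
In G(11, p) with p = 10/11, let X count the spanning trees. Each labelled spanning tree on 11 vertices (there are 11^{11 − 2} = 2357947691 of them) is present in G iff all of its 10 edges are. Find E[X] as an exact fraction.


K_11 has 11^{11 − 2} = 2357947691 labelled spanning trees.
For each such spanning tree H, let X_H = 1 if all 10 edges of H are present in G. Then P[X_H = 1] = p^{10} = (10/11)^{10} = 10000000000/25937424601.
By linearity: E[X] = Σ_H E[X_H] = 2357947691 · p^{10} = 2357947691 · 10000000000/25937424601 = 10000000000/11.
Numerically: E[X] ≈ 9.0909e+08.

E[X] = 2357947691 · (10/11)^{10} = 10000000000/11 ≈ 9.0909e+08.


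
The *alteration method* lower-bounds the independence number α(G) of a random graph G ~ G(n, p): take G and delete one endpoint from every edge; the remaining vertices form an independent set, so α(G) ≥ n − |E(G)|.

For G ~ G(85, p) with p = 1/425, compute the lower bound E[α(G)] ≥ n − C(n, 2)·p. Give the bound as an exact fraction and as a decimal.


E[|E(G)|] = C(85, 2)·p = 3570 · (1/425) = 42/5.
E[α(G)] ≥ n − E[|E(G)|] = 85 − 42/5 = 383/5.
Numerically: ≈ 76.6000.
(This is only a lower bound; the true E[α(G)] may be larger.)

E[α(G)] ≥ 383/5 ≈ 76.6000.


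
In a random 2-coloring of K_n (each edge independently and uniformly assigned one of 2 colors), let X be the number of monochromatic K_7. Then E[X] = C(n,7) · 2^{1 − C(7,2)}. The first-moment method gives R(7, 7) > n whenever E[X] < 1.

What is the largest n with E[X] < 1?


We need C(n, 7) · 2^{1 − 21} < 1, i.e. C(n, 7) < 2^{21 − 1} = 1048576.
Check values of n near the boundary:
  n = 25: C(25, 7) = 480700; 480700 < 1048576? YES
  n = 26: C(26, 7) = 657800; 657800 < 1048576? YES
  n = 27: C(27, 7) = 888030; 888030 < 1048576? YES
  n = 28: C(28, 7) = 1184040; 1184040 < 1048576? NO
The largest n with C(n, 7) < 1048576 is n = 27 (where E[X] = 444015/524288 ≈ 0.8469). Hence R(7, 7) > 27, i.e. R(7, 7) ≥ 28.

Largest n = 27; hence R(7, 7) > 27.


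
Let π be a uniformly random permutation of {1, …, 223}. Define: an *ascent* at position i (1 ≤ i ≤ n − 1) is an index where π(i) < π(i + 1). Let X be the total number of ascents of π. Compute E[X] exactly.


Write X = Σ X_I over i = 1, …, 222, with X_I the indicator of one ascent.
There are 222 indicators.
For each fixed i, the pair (π(i), π(i+1)) is a uniformly random ordered pair of distinct values from {1, …, 223}; by symmetry P[π(i) < π(i+1)] = 1/2.
By linearity: E[X] = 222 · (1/2) = (223 − 1) · (1/2) = 111 ≈ 111.000.

E[X] = 111 = 111.000.


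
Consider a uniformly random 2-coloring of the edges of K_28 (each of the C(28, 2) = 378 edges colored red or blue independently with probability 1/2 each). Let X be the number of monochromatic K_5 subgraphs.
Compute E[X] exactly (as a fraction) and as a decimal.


Let X = Σ_S X_S over the C(28, 5) = 98280 subsets S of size 5, where X_S = 1 if the K_5 on S is monochromatic.
For a fixed S, the K_5 on S has C(5, 2) = 10 edges. P[all 10 edges red] = (1/2)^10, and likewise for blue, so P[monochromatic] = 2·(1/2)^10 = 2^{1 − 10} = 1/512.
By linearity of expectation: E[X] = C(28, 5) · 2^{1 − 10} = 98280 · 1/512 = 12285/64.
Numerically: E[X] ≈ 191.953125.

E[X] = C(28,5)·2^(1−C(5,2)) = 12285/64 ≈ 191.953125.


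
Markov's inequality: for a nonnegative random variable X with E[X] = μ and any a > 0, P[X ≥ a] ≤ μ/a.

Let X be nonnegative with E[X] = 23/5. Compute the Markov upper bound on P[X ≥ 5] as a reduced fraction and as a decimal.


μ = E[X] = 23/5, a = 5.
Markov: P[X ≥ 5] ≤ μ/a = (23/5)/5 = 23/25.
Numerically: ≈ 0.920.
(Since a = 5 > μ = 4.600, the bound 23/25 is < 1 and informative.)

P[X ≥ 5] ≤ 23/25 ≈ 0.920.


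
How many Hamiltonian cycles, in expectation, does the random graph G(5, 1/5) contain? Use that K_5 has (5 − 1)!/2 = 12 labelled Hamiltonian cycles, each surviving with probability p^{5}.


K_5 has (5 − 1)!/2 = 12 labelled Hamiltonian cycles.
For each such Hamiltonian cycle H, let X_H = 1 if all 5 edges of H are present in G. Then P[X_H = 1] = p^{5} = (1/5)^{5} = 1/3125.
Summing the indicators: E[X] = Σ_H E[X_H] = 12 · p^{5} = 12 · 1/3125 = 12/3125.
Numerically: E[X] ≈ 0.00384.

E[X] = 12 · (1/5)^{5} = 12/3125 ≈ 0.00384.


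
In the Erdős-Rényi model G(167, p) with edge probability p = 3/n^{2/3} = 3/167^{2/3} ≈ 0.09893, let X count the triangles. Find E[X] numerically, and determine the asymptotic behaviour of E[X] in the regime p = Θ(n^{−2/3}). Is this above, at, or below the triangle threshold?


Number of potential triangles: C(167, 3) = 762355.
Each occurs with probability p³ ≈ (0.09893)³ ≈ 9.681236e-04.
By linearity: E[X] = C(167, 3)·p³ ≈ 762355 · 9.681236e-04 ≈ 738.0539.
Since α = 2/3 < 1, p = c/n^{2/3} ≫ 1/n is above the triangle threshold p ~ 1/n. Asymptotically E[X] ~ (c³/6)·n^{3(1−α)} = (3³/6)·n^{1} → ∞; triangles are abundant w.h.p.

E[X] ≈ 738.0539; in regime p = Θ(1/n^{2/3}) E[X] diverges (above the triangle threshold p ~ 1/n).


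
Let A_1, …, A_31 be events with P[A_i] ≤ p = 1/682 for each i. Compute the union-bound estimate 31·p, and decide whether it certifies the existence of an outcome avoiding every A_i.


Union bound: P[∪_{i=1}^{31} A_i] ≤ Σ_i P[A_i] ≤ 31·p = 31·(1/682) = 1/22.
Numerically: 1/22 ≈ 0.04545.
Is 1/22 < 1? YES.
Since P[∪ A_i] ≤ 1/22 < 1, the complement has P[∩ A_i^c] ≥ 1 − 1/22 = 21/22 > 0, so some outcome avoids every A_i.

31·p = 1/22 ≈ 0.04545; existence CERTIFIED by the union bound.


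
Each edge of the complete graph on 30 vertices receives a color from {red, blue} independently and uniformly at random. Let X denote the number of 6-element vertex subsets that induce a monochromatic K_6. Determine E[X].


Let X = Σ_S X_S over the C(30, 6) = 593775 subsets S of size 6, where X_S = 1 if the K_6 on S is monochromatic.
For a fixed S, the K_6 on S has C(6, 2) = 15 edges. P[all 15 edges red] = (1/2)^15, and likewise for blue, so P[monochromatic] = 2·(1/2)^15 = 2^{1 − 15} = 1/16384.
By linearity of expectation: E[X] = C(30, 6) · 2^{1 − 15} = 593775 · 1/16384 = 593775/16384.
Numerically: E[X] ≈ 36.2411.

E[X] = C(30,6)·2^(1−C(6,2)) = 593775/16384 ≈ 36.2411.


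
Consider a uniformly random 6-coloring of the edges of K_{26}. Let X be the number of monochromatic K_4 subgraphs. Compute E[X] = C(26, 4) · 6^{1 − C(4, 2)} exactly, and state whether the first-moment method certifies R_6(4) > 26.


E[X] = C(26, 4) · 6^{1 − 6} = 14950 · 6^{−5} = 14950/7776.
As a reduced fraction: E[X] = 7475/3888 ≈ 1.9226.
Is E[X] < 1? NO.
Since E[X] ≥ 1, the first-moment bound is inconclusive at n = 26; it does NOT by itself certify R_6(4) > 26.

E[X] = 7475/3888 ≈ 1.9226; E[X] ≥ 1; first-moment method inconclusive here.


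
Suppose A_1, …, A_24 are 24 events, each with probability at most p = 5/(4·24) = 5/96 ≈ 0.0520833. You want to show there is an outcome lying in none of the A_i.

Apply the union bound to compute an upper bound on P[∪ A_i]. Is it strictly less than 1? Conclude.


Union bound: P[∪_{i=1}^{24} A_i] ≤ Σ_i P[A_i] ≤ 24·p = 24·(5/96) = 5/4.
Numerically: 5/4 ≈ 1.2500000.
Is 5/4 < 1? NO.
Since the bound 5/4 is ≥ 1, the union bound is uninformative here; it does NOT by itself certify existence.

24·p = 5/4 ≈ 1.2500000; existence NOT certified by the union bound.


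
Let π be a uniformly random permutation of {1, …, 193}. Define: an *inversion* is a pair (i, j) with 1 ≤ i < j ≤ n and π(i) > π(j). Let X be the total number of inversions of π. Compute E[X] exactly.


Write X = Σ X_I over the C(193, 2) = 18528 pairs i < j, with X_I the indicator of one inversion.
There are 18528 indicators.
For each fixed pair i < j, the values π(i) and π(j) are two distinct elements of {1, …, 193} in uniformly random order; by symmetry P[π(i) > π(j)] = 1/2.
By linearity: E[X] = 18528 · (1/2) = C(193, 2) · (1/2) = 18528/2 = 9264 ≈ 9264.000000.

E[X] = 9264 = 9264.000000.


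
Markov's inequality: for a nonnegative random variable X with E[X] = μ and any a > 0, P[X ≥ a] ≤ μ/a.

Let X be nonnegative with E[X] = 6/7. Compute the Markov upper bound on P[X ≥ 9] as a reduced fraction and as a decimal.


μ = E[X] = 6/7, a = 9.
Markov: P[X ≥ 9] ≤ μ/a = (6/7)/9 = 2/21.
Numerically: ≈ 0.095238.
(Since a = 9 > μ = 0.857143, the bound 2/21 is < 1 and informative.)

P[X ≥ 9] ≤ 2/21 ≈ 0.095238.


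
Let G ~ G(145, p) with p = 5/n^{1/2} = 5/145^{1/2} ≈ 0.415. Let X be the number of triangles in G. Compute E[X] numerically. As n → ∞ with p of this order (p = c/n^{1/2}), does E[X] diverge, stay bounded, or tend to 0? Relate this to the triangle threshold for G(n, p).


Number of potential triangles: C(145, 3) = 497640.
Each occurs with probability p³ ≈ (0.415)³ ≈ 7.15909e-02.
By linearity: E[X] = C(145, 3)·p³ ≈ 497640 · 7.15909e-02 ≈ 35626.511.
Since α = 1/2 < 1, p = c/n^{1/2} ≫ 1/n is above the triangle threshold p ~ 1/n. Asymptotically E[X] ~ (c³/6)·n^{3(1−α)} = (5³/6)·n^{1.5} → ∞; triangles are abundant w.h.p.

E[X] ≈ 35626.511; in regime p = Θ(1/n^{1/2}) E[X] diverges (above the triangle threshold p ~ 1/n).


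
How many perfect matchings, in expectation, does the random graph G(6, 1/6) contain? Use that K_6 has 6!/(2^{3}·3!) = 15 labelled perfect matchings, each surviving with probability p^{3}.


K_6 has 6!/(2^{3}·3!) = 15 labelled perfect matchings.
For each such perfect matching H, let X_H = 1 if all 3 edges of H are present in G. Then P[X_H = 1] = p^{3} = (1/6)^{3} = 1/216.
Summing the indicators: E[X] = Σ_H E[X_H] = 15 · p^{3} = 15 · 1/216 = 5/72.
Numerically: E[X] ≈ 0.0694.

E[X] = 15 · (1/6)^{3} = 5/72 ≈ 0.0694.


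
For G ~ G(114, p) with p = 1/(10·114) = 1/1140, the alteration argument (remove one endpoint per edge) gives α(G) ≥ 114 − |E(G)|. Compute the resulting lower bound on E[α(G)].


E[|E(G)|] = C(114, 2)·p = 6441 · (1/1140) = 113/20.
E[α(G)] ≥ n − E[|E(G)|] = 114 − 113/20 = 2167/20.
Numerically: ≈ 108.350.
(This is only a lower bound; the true E[α(G)] may be larger.)

E[α(G)] ≥ 2167/20 ≈ 108.350.


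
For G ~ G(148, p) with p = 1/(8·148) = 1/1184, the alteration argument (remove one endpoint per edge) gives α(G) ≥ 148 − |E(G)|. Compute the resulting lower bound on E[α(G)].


E[|E(G)|] = C(148, 2)·p = 10878 · (1/1184) = 147/16.
E[α(G)] ≥ n − E[|E(G)|] = 148 − 147/16 = 2221/16.
Numerically: ≈ 138.8125.
(This is only a lower bound; the true E[α(G)] may be larger.)

E[α(G)] ≥ 2221/16 ≈ 138.8125.


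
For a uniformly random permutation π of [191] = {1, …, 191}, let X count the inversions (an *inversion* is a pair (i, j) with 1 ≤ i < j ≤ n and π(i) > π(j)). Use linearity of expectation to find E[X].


Write X = Σ X_I over the C(191, 2) = 18145 pairs i < j, with X_I the indicator of one inversion.
There are 18145 indicators.
For each fixed pair i < j, the values π(i) and π(j) are two distinct elements of {1, …, 191} in uniformly random order; by symmetry P[π(i) > π(j)] = 1/2.
By linearity: E[X] = 18145 · (1/2) = C(191, 2) · (1/2) = 18145/2 = 18145/2 ≈ 9072.500.

E[X] = 18145/2 = 9072.500.


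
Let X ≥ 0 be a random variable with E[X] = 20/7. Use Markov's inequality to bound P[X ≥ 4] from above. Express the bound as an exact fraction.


μ = E[X] = 20/7, a = 4.
Markov: P[X ≥ 4] ≤ μ/a = (20/7)/4 = 5/7.
Numerically: ≈ 0.714286.
(Since a = 4 > μ = 2.857143, the bound 5/7 is < 1 and informative.)

P[X ≥ 4] ≤ 5/7 ≈ 0.714286.


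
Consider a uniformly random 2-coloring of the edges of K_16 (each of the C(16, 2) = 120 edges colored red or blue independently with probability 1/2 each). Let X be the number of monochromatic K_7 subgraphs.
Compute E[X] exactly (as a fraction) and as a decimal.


Let X = Σ_S X_S over the C(16, 7) = 11440 subsets S of size 7, where X_S = 1 if the K_7 on S is monochromatic.
For a fixed S, the K_7 on S has C(7, 2) = 21 edges. P[all 21 edges red] = (1/2)^21, and likewise for blue, so P[monochromatic] = 2·(1/2)^21 = 2^{1 − 21} = 1/1048576.
By linearity of expectation: E[X] = C(16, 7) · 2^{1 − 21} = 11440 · 1/1048576 = 715/65536.
Numerically: E[X] ≈ 0.01091.

E[X] = C(16,7)·2^(1−C(7,2)) = 715/65536 ≈ 0.01091.


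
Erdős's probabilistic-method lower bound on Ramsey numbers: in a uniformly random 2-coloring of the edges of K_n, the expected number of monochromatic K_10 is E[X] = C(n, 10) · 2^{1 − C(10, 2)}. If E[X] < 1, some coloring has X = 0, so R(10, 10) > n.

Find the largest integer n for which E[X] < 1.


We need C(n, 10) · 2^{1 − 45} < 1, i.e. C(n, 10) < 2^{45 − 1} = 17592186044416.
Check values of n near the boundary:
  n = 99: C(99, 10) = 15579278510796; 15579278510796 < 17592186044416? YES
  n = 100: C(100, 10) = 17310309456440; 17310309456440 < 17592186044416? YES
  n = 101: C(101, 10) = 19212541264840; 19212541264840 < 17592186044416? NO
The largest n with C(n, 10) < 17592186044416 is n = 100 (where E[X] = 2163788682055/2199023255552 ≈ 0.984). Hence R(10, 10) > 100, i.e. R(10, 10) ≥ 101.

Largest n = 100; hence R(10, 10) > 100.


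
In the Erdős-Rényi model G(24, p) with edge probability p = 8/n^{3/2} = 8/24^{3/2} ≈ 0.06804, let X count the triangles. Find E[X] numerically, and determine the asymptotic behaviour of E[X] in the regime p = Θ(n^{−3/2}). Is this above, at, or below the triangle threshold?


Number of potential triangles: C(24, 3) = 2024.
Each occurs with probability p³ ≈ (0.06804)³ ≈ 3.150064e-04.
By linearity: E[X] = C(24, 3)·p³ ≈ 2024 · 3.150064e-04 ≈ 0.6376.
Since α = 3/2 > 1, p = c/n^{3/2} = o(1/n) is below the triangle threshold p ~ 1/n. Asymptotically E[X] ~ (c³/6)·n^{3(1−α)} = (8³/6)·n^{-1.5} → 0, so by Markov's inequality G has no triangles w.h.p.

E[X] ≈ 0.6376; in regime p = Θ(1/n^{3/2}) E[X] tends to 0 (below the triangle threshold p ~ 1/n).


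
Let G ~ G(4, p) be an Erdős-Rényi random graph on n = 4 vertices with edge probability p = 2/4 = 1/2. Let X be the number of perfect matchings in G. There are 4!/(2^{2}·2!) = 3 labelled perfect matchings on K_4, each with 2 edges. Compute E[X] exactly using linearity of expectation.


K_4 has 4!/(2^{2}·2!) = 3 labelled perfect matchings.
For each such perfect matching H, let X_H = 1 if all 2 edges of H are present in G. Then P[X_H = 1] = p^{2} = (1/2)^{2} = 1/4.
By linearity: E[X] = Σ_H E[X_H] = 3 · p^{2} = 3 · 1/4 = 3/4.
Numerically: E[X] ≈ 0.75.

E[X] = 3 · (1/2)^{2} = 3/4 ≈ 0.75.


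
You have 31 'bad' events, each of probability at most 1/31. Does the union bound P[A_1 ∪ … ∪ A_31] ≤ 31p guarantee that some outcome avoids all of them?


Union bound: P[∪_{i=1}^{31} A_i] ≤ Σ_i P[A_i] ≤ 31·p = 31·(1/31) = 1.
Numerically: 1 ≈ 1.0000000.
Is 1 < 1? NO.
Since the bound 1 is ≥ 1, the union bound is uninformative here; it does NOT by itself certify existence.

31·p = 1 ≈ 1.0000000; existence NOT certified by the union bound.


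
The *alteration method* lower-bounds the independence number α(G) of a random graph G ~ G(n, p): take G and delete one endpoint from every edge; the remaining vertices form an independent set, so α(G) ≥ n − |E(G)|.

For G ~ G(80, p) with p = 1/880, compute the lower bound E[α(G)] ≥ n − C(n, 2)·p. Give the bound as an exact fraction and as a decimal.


E[|E(G)|] = C(80, 2)·p = 3160 · (1/880) = 79/22.
E[α(G)] ≥ n − E[|E(G)|] = 80 − 79/22 = 1681/22.
Numerically: ≈ 76.4091.
(This is only a lower bound; the true E[α(G)] may be larger.)

E[α(G)] ≥ 1681/22 ≈ 76.4091.


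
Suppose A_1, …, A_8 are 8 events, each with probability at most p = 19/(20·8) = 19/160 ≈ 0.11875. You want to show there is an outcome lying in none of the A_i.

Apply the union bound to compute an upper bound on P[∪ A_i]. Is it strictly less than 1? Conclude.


Union bound: P[∪_{i=1}^{8} A_i] ≤ Σ_i P[A_i] ≤ 8·p = 8·(19/160) = 19/20.
Numerically: 19/20 ≈ 0.95000.
Is 19/20 < 1? YES.
Since P[∪ A_i] ≤ 19/20 < 1, the complement has P[∩ A_i^c] ≥ 1 − 19/20 = 1/20 > 0, so some outcome avoids every A_i.

8·p = 19/20 ≈ 0.95000; existence CERTIFIED by the union bound.
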